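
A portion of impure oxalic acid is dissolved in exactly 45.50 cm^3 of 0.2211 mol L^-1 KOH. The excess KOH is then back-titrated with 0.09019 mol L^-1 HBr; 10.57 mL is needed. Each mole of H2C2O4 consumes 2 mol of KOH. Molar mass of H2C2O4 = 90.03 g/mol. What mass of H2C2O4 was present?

Total n(KOH) added = 0.2211 x 0.04550 = 0.01006 mol.
n(HBr) used = 0.09019 x 0.01057 = 0.0009533 mol, which equals the excess n(KOH).
So n(KOH) consumed by the sample = 0.01006 - 0.0009533 = 0.009107 mol.
n(H2C2O4) = 0.009107 / 2 = 0.004553 mol.
mass = 0.004553 mol x 90.03 g/mol = 0.410 g.

0.410 g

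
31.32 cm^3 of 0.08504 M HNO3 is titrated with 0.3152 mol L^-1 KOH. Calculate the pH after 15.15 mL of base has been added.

12.66

n(acid) = 0.08504 x 0.03132 = 0.002663 mol; n(KOH) added = 0.3152 x 0.01515 = 0.004775 mol.
Base is in excess by 0.004775 - 0.002663 = 0.002112 mol in a total volume of 0.04647 L.
[OH^-] = 0.002112/0.04647 = 0.04544 M, so pOH = 1.34 and pH = 14.00 - 1.34 = 12.66.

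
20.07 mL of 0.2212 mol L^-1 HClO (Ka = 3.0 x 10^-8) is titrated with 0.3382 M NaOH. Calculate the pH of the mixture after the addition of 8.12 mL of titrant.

7.73

Initial n(HClO) = 0.2212 x 0.02007 = 0.004439 mol.
n(NaOH) added = 0.3382 x 0.008120 = 0.002746 mol, converting that many moles of HClO to ClO-.
Remaining n(HClO) = 0.001693 mol; n(ClO-) = 0.002746 mol.
By Henderson-Hasselbalch, pH = pKa + log([A^-]/[HA]) = 7.52 + log(0.002746/0.001693) = 7.52 + (+0.21) = 7.73.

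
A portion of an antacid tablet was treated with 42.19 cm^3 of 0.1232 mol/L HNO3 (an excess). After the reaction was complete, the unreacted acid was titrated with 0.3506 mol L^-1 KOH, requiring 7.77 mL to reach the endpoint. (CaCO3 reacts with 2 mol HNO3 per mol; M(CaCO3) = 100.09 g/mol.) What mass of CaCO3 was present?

0.124 g

Total n(HNO3) added = 0.1232 x 0.04219 = 0.005198 mol.
n(KOH) used = 0.3506 x 0.007770 = 0.002724 mol, which equals the excess n(HNO3).
So n(HNO3) consumed by the sample = 0.005198 - 0.002724 = 0.002474 mol.
n(CaCO3) = 0.002474 / 2 = 0.001237 mol.
mass = 0.001237 mol x 100.09 g/mol = 0.124 g.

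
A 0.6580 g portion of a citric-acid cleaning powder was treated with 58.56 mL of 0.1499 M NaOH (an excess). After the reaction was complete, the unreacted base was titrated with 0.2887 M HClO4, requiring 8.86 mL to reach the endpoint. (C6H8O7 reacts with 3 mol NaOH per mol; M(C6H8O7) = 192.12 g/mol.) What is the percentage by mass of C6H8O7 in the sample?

Total n(NaOH) added = 0.1499 x 0.05856 = 0.008778 mol.
n(HClO4) used = 0.2887 x 0.008860 = 0.002558 mol, which equals the excess n(NaOH).
So n(NaOH) consumed by the sample = 0.008778 - 0.002558 = 0.006220 mol.
n(C6H8O7) = 0.006220 / 3 = 0.002073 mol.
mass C6H8O7 = 0.002073 x 192.12 = 0.3983 g, so %C6H8O7 = 0.3983/0.6580 x 100 = 60.5%.

60.5%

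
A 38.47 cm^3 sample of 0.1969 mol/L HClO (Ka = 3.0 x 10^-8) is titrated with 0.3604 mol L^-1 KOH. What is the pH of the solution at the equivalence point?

10.31

n(HClO) = 0.1969 x 0.03847 = 0.007575 mol; V(KOH) at equivalence = 0.007575/0.3604 = 0.02102 L.
At equivalence all the acid is converted to ClO-; total volume = 0.03847 + 0.02102 = 0.05949 L, so [ClO-] = 0.007575/0.05949 = 0.1273 M.
Kb = Kw/Ka = 1.0e-14 / 3.0 x 10^-8 = 3.33e-7.
[OH^-] = sqrt(Kb x [ClO-]) = sqrt(3.33e-7 x 0.1273) = 0.000206 M.
pOH = 3.69, so pH = 14.00 - 3.69 = 10.31.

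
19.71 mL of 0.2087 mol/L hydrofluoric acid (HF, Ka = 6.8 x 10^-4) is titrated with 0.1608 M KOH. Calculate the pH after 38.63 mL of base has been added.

n(acid) = 0.2087 x 0.01971 = 0.004113 mol; n(KOH) added = 0.1608 x 0.03863 = 0.006212 mol.
Base is in excess by 0.006212 - 0.004113 = 0.002098 mol in a total volume of 0.05834 L.
[OH^-] = 0.002098/0.05834 = 0.03597 M, so pOH = 1.44 and pH = 14.00 - 1.44 = 12.56.

12.56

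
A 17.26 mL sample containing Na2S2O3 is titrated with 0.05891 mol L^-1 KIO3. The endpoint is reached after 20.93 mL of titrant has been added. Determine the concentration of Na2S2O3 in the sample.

0.429 M

n(KIO3) = 0.05891 x 0.02093 = 0.001233 mol.
From the balanced equation, 1 mol KIO3 reacts with 6 mol Na2S2O3, so n(Na2S2O3) = 0.001233 x 6/1 = 0.007398 mol.
[Na2S2O3] = 0.007398 / 0.01726 L = 0.429 M.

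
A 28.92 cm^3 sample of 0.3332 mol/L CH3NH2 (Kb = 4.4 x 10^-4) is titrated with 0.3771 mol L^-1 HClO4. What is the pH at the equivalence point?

n(CH3NH2) = 0.3332 x 0.02892 = 0.009636 mol; V(HClO4) at equivalence = 0.009636/0.3771 = 0.02555 L.
At equivalence the base is fully converted to CH3NH3+; total volume = 0.05447 L, so [CH3NH3+] = 0.009636/0.05447 = 0.1769 M.
Ka(CH3NH3+) = Kw/Kb = 1.0e-14 / 4.4 x 10^-4 = 2.27e-11.
[H^+] = sqrt(Ka x [CH3NH3+]) = sqrt(2.27e-11 x 0.1769) = 2.01e-6 M.
pH = -log(2.01e-6) = 5.70.

5.70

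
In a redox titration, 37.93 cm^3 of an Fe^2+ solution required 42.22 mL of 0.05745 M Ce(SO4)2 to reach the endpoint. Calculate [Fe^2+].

n(Ce(SO4)2) = 0.05745 x 0.04222 = 0.002426 mol.
From the balanced equation, 1 mol Ce(SO4)2 reacts with 1 mol Fe^2+, so n(Fe^2+) = 0.002426 x 1/1 = 0.002426 mol.
[Fe^2+] = 0.002426 / 0.03793 L = 0.0639 M.

0.0639 M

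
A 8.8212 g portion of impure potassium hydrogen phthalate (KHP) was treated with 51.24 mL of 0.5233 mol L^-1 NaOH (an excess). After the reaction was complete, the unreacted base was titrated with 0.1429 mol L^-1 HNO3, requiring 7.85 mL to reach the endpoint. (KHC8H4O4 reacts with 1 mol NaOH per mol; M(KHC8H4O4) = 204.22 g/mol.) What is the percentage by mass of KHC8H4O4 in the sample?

59.5%

Total n(NaOH) added = 0.5233 x 0.05124 = 0.02681 mol.
n(HNO3) used = 0.1429 x 0.007850 = 0.001122 mol, which equals the excess n(NaOH).
So n(NaOH) consumed by the sample = 0.02681 - 0.001122 = 0.02569 mol.
n(KHC8H4O4) = 0.02569 / 1 = 0.02569 mol.
mass KHC8H4O4 = 0.02569 x 204.22 = 5.247 g, so %KHC8H4O4 = 5.247/8.8212 x 100 = 59.5%.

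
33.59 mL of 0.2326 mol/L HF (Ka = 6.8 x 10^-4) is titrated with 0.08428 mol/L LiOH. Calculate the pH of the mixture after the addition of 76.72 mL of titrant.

3.85

Initial n(HF) = 0.2326 x 0.03359 = 0.007813 mol.
n(LiOH) added = 0.08428 x 0.07672 = 0.006466 mol, converting that many moles of HF to F-.
Remaining n(HF) = 0.001347 mol; n(F-) = 0.006466 mol.
By Henderson-Hasselbalch, pH = pKa + log([A^-]/[HA]) = 3.17 + log(0.006466/0.001347) = 3.17 + (+0.68) = 3.85.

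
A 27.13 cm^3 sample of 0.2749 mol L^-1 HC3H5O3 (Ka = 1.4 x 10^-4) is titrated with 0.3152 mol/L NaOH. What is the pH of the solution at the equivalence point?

n(HC3H5O3) = 0.2749 x 0.02713 = 0.007458 mol; V(NaOH) at equivalence = 0.007458/0.3152 = 0.02366 L.
At equivalence all the acid is converted to C3H5O3-; total volume = 0.02713 + 0.02366 = 0.05079 L, so [C3H5O3-] = 0.007458/0.05079 = 0.1468 M.
Kb = Kw/Ka = 1.0e-14 / 1.4 x 10^-4 = 7.14e-11.
[OH^-] = sqrt(Kb x [C3H5O3-]) = sqrt(7.14e-11 x 0.1468) = 3.24e-6 M.
pOH = 5.49, so pH = 14.00 - 5.49 = 8.51.

8.51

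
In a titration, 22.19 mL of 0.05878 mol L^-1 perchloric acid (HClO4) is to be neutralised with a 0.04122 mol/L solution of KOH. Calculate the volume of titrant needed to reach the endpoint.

31.6 mL

n(HClO4) = 0.05878 mol/L x 0.02219 L = 0.001304 mol.
At equivalence n(KOH) = n(HClO4) = 0.001304 mol.
V(KOH) = 0.001304 / 0.04122 = 0.03164 L = 31.6 mL.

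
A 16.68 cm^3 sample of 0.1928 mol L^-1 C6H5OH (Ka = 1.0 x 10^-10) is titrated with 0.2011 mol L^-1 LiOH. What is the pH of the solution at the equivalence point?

n(C6H5OH) = 0.1928 x 0.01668 = 0.003216 mol; V(LiOH) at equivalence = 0.003216/0.2011 = 0.01599 L.
At equivalence all the acid is converted to C6H5O-; total volume = 0.01668 + 0.01599 = 0.03267 L, so [C6H5O-] = 0.003216/0.03267 = 0.09843 M.
Kb = Kw/Ka = 1.0e-14 / 1.0 x 10^-10 = 0.000100.
[OH^-] = sqrt(Kb x [C6H5O-]) = sqrt(0.000100 x 0.09843) = 0.00314 M.
pOH = 2.50, so pH = 14.00 - 2.50 = 11.50.

11.50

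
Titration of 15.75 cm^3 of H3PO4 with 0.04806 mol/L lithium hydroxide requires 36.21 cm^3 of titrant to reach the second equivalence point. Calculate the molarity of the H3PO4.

n(LiOH) = 0.04806 x 0.03621 = 0.001740 mol.
At the second equivalence point, 2 mol OH^- react per mol H3PO4, so n(H3PO4) = 0.001740 / 2 = 0.0008701 mol.
[H3PO4] = 0.0008701 / 0.01575 L = 0.0552 M.

0.0552 M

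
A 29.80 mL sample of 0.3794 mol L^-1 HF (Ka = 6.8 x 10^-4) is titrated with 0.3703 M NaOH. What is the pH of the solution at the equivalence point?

8.22

n(HF) = 0.3794 x 0.02980 = 0.01131 mol; V(NaOH) at equivalence = 0.01131/0.3703 = 0.03053 L.
At equivalence all the acid is converted to F-; total volume = 0.02980 + 0.03053 = 0.06033 L, so [F-] = 0.01131/0.06033 = 0.1874 M.
Kb = Kw/Ka = 1.0e-14 / 6.8 x 10^-4 = 1.47e-11.
[OH^-] = sqrt(Kb x [F-]) = sqrt(1.47e-11 x 0.1874) = 1.66e-6 M.
pOH = 5.78, so pH = 14.00 - 5.78 = 8.22.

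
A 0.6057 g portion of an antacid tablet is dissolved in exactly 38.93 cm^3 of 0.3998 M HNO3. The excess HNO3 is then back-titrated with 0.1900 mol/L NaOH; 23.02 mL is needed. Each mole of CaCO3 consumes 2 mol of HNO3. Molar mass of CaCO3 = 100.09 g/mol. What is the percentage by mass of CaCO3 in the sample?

Total n(HNO3) added = 0.3998 x 0.03893 = 0.01556 mol.
n(NaOH) used = 0.1900 x 0.02302 = 0.004374 mol, which equals the excess n(HNO3).
So n(HNO3) consumed by the sample = 0.01556 - 0.004374 = 0.01119 mol.
n(CaCO3) = 0.01119 / 2 = 0.005595 mol.
mass CaCO3 = 0.005595 x 100.09 = 0.5600 g, so %CaCO3 = 0.5600/0.6057 x 100 = 92.5%.

92.5%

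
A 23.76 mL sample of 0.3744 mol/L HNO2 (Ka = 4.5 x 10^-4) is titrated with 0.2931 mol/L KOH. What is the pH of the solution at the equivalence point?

n(HNO2) = 0.3744 x 0.02376 = 0.008896 mol; V(KOH) at equivalence = 0.008896/0.2931 = 0.03035 L.
At equivalence all the acid is converted to NO2-; total volume = 0.02376 + 0.03035 = 0.05411 L, so [NO2-] = 0.008896/0.05411 = 0.1644 M.
Kb = Kw/Ka = 1.0e-14 / 4.5 x 10^-4 = 2.22e-11.
[OH^-] = sqrt(Kb x [NO2-]) = sqrt(2.22e-11 x 0.1644) = 1.91e-6 M.
pOH = 5.72, so pH = 14.00 - 5.72 = 8.28.

8.28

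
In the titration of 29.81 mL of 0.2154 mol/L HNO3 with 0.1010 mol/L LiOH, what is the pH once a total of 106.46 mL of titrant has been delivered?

n(acid) = 0.2154 x 0.02981 = 0.006421 mol; n(LiOH) added = 0.1010 x 0.1065 = 0.01075 mol.
Base is in excess by 0.01075 - 0.006421 = 0.004331 mol in a total volume of 0.1363 L.
[OH^-] = 0.004331/0.1363 = 0.03179 M, so pOH = 1.50 and pH = 14.00 - 1.50 = 12.50.

12.50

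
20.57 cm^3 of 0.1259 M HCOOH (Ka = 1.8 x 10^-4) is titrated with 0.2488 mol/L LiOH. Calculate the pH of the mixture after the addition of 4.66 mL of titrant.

3.65

Initial n(HCOOH) = 0.1259 x 0.02057 = 0.002590 mol.
n(LiOH) added = 0.2488 x 0.004660 = 0.001159 mol, converting that many moles of HCOOH to HCOO-.
Remaining n(HCOOH) = 0.001430 mol; n(HCOO-) = 0.001159 mol.
By Henderson-Hasselbalch, pH = pKa + log([A^-]/[HA]) = 3.74 + log(0.001159/0.001430) = 3.74 + (-0.09) = 3.65.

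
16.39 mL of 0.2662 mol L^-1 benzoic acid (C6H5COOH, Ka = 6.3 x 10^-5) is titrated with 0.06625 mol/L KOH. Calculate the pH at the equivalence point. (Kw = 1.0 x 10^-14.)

8.46

n(C6H5COOH) = 0.2662 x 0.01639 = 0.004363 mol; V(KOH) at equivalence = 0.004363/0.06625 = 0.06586 L.
At equivalence all the acid is converted to C6H5COO-; total volume = 0.01639 + 0.06586 = 0.08225 L, so [C6H5COO-] = 0.004363/0.08225 = 0.05305 M.
Kb = Kw/Ka = 1.0e-14 / 6.3 x 10^-5 = 1.59e-10.
[OH^-] = sqrt(Kb x [C6H5COO-]) = sqrt(1.59e-10 x 0.05305) = 2.90e-6 M.
pOH = 5.54, so pH = 14.00 - 5.54 = 8.46.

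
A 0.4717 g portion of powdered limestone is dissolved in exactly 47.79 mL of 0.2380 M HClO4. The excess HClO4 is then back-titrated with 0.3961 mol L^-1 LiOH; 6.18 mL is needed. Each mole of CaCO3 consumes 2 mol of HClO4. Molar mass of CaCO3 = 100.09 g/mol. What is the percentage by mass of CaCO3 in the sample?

Total n(HClO4) added = 0.2380 x 0.04779 = 0.01137 mol.
n(LiOH) used = 0.3961 x 0.006180 = 0.002448 mol, which equals the excess n(HClO4).
So n(HClO4) consumed by the sample = 0.01137 - 0.002448 = 0.008926 mol.
n(CaCO3) = 0.008926 / 2 = 0.004463 mol.
mass CaCO3 = 0.004463 x 100.09 = 0.4467 g, so %CaCO3 = 0.4467/0.4717 x 100 = 94.7%.

94.7%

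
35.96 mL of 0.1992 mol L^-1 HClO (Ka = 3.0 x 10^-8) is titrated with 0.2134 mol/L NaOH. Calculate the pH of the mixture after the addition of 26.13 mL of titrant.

8.07

Initial n(HClO) = 0.1992 x 0.03596 = 0.007163 mol.
n(NaOH) added = 0.2134 x 0.02613 = 0.005576 mol, converting that many moles of HClO to ClO-.
Remaining n(HClO) = 0.001587 mol; n(ClO-) = 0.005576 mol.
By Henderson-Hasselbalch, pH = pKa + log([A^-]/[HA]) = 7.52 + log(0.005576/0.001587) = 7.52 + (+0.55) = 8.07.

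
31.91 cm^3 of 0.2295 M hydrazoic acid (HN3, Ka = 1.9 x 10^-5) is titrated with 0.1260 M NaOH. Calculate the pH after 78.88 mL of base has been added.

n(acid) = 0.2295 x 0.03191 = 0.007323 mol; n(NaOH) added = 0.1260 x 0.07888 = 0.009939 mol.
Base is in excess by 0.009939 - 0.007323 = 0.002616 mol in a total volume of 0.1108 L.
[OH^-] = 0.002616/0.1108 = 0.02361 M, so pOH = 1.63 and pH = 14.00 - 1.63 = 12.37.

12.37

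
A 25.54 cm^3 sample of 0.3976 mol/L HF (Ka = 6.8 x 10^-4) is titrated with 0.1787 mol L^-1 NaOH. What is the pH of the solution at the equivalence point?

8.13

n(HF) = 0.3976 x 0.02554 = 0.01015 mol; V(NaOH) at equivalence = 0.01015/0.1787 = 0.05683 L.
At equivalence all the acid is converted to F-; total volume = 0.02554 + 0.05683 = 0.08237 L, so [F-] = 0.01015/0.08237 = 0.1233 M.
Kb = Kw/Ka = 1.0e-14 / 6.8 x 10^-4 = 1.47e-11.
[OH^-] = sqrt(Kb x [F-]) = sqrt(1.47e-11 x 0.1233) = 1.35e-6 M.
pOH = 5.87, so pH = 14.00 - 5.87 = 8.13.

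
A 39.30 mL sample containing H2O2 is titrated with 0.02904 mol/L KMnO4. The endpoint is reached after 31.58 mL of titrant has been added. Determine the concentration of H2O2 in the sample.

n(KMnO4) = 0.02904 x 0.03158 = 0.0009171 mol.
From the balanced equation, 2 mol KMnO4 reacts with 5 mol H2O2, so n(H2O2) = 0.0009171 x 5/2 = 0.002293 mol.
[H2O2] = 0.002293 / 0.03930 L = 0.0583 M.

0.0583 M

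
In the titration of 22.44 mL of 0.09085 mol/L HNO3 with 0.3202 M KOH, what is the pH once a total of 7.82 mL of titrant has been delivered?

12.19

n(acid) = 0.09085 x 0.02244 = 0.002039 mol; n(KOH) added = 0.3202 x 0.007820 = 0.002504 mol.
Base is in excess by 0.002504 - 0.002039 = 0.0004653 mol in a total volume of 0.03026 L.
[OH^-] = 0.0004653/0.03026 = 0.01538 M, so pOH = 1.81 and pH = 14.00 - 1.81 = 12.19.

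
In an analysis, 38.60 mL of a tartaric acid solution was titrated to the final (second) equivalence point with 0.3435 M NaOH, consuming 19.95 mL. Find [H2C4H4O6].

n(NaOH) = 0.3435 x 0.01995 = 0.006853 mol.
At the final (second) equivalence point, 2 mol OH^- react per mol H2C4H4O6, so n(H2C4H4O6) = 0.006853 / 2 = 0.003426 mol.
[H2C4H4O6] = 0.003426 / 0.03860 L = 0.0888 M.

0.0888 M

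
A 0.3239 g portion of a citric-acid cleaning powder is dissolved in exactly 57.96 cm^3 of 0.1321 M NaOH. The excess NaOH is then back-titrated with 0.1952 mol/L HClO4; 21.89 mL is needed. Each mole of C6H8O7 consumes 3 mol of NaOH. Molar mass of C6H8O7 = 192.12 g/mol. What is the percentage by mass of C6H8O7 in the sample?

Total n(NaOH) added = 0.1321 x 0.05796 = 0.007657 mol.
n(HClO4) used = 0.1952 x 0.02189 = 0.004273 mol, which equals the excess n(NaOH).
So n(NaOH) consumed by the sample = 0.007657 - 0.004273 = 0.003384 mol.
n(C6H8O7) = 0.003384 / 3 = 0.001128 mol.
mass C6H8O7 = 0.001128 x 192.12 = 0.2167 g, so %C6H8O7 = 0.2167/0.3239 x 100 = 66.9%.

66.9%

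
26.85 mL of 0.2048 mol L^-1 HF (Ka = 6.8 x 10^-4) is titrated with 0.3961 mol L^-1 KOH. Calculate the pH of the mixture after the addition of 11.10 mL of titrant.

Initial n(HF) = 0.2048 x 0.02685 = 0.005499 mol.
n(KOH) added = 0.3961 x 0.01110 = 0.004397 mol, converting that many moles of HF to F-.
Remaining n(HF) = 0.001102 mol; n(F-) = 0.004397 mol.
By Henderson-Hasselbalch, pH = pKa + log([A^-]/[HA]) = 3.17 + log(0.004397/0.001102) = 3.17 + (+0.60) = 3.77.

3.77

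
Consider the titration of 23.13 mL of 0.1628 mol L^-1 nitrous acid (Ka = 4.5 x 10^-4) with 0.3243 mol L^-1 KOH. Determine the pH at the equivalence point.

n(HNO2) = 0.1628 x 0.02313 = 0.003766 mol; V(KOH) at equivalence = 0.003766/0.3243 = 0.01161 L.
At equivalence all the acid is converted to NO2-; total volume = 0.02313 + 0.01161 = 0.03474 L, so [NO2-] = 0.003766/0.03474 = 0.1084 M.
Kb = Kw/Ka = 1.0e-14 / 4.5 x 10^-4 = 2.22e-11.
[OH^-] = sqrt(Kb x [NO2-]) = sqrt(2.22e-11 x 0.1084) = 1.55e-6 M.
pOH = 5.81, so pH = 14.00 - 5.81 = 8.19.

8.19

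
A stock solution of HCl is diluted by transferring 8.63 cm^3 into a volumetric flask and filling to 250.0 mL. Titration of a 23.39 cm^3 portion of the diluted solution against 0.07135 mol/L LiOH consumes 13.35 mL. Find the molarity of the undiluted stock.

n(LiOH) = 0.07135 x 0.01335 = 0.0009525 mol.
n(HCl) in the aliquot = 0.0009525 mol.
[diluted HCl] = 0.0009525 / 0.02339 = 0.04072 M.
Dilution factor = 250.0/8.630 = 28.97, so [stock] = 0.04072 x 28.97 = 1.18 M.

1.18 M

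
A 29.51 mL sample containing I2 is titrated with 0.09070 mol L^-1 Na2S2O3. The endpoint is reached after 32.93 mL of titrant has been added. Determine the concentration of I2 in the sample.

0.0506 M

n(Na2S2O3) = 0.09070 x 0.03293 = 0.002987 mol.
From the balanced equation, 2 mol Na2S2O3 reacts with 1 mol I2, so n(I2) = 0.002987 x 1/2 = 0.001493 mol.
[I2] = 0.001493 / 0.02951 L = 0.0506 M.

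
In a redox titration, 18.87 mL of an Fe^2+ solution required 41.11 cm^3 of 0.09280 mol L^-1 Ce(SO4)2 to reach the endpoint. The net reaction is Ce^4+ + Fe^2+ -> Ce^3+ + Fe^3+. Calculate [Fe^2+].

0.202 M

n(Ce(SO4)2) = 0.09280 x 0.04111 = 0.003815 mol.
From the balanced equation, 1 mol Ce(SO4)2 reacts with 1 mol Fe^2+, so n(Fe^2+) = 0.003815 x 1/1 = 0.003815 mol.
[Fe^2+] = 0.003815 / 0.01887 L = 0.202 M.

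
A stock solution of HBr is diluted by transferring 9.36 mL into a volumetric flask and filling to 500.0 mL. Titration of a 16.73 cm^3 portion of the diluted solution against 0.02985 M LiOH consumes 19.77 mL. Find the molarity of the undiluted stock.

n(LiOH) = 0.02985 x 0.01977 = 0.0005901 mol.
n(HBr) in the aliquot = 0.0005901 mol.
[diluted HBr] = 0.0005901 / 0.01673 = 0.03527 M.
Dilution factor = 500.0/9.360 = 53.42, so [stock] = 0.03527 x 53.42 = 1.88 M.

1.88 M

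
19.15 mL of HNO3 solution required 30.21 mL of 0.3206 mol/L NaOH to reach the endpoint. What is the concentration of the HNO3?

0.506 M

n(NaOH) delivered = 0.3206 x 0.03021 = 0.009685 mol.
For a 1:1 reaction, n(HNO3) = 0.009685 mol.
[HNO3] = 0.009685 mol / 0.01915 L = 0.506 M.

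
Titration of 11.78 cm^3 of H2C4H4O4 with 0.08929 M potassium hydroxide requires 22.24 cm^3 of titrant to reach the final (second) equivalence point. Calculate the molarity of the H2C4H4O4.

0.0843 M

n(KOH) = 0.08929 x 0.02224 = 0.001986 mol.
At the final (second) equivalence point, 2 mol OH^- react per mol H2C4H4O4, so n(H2C4H4O4) = 0.001986 / 2 = 0.0009929 mol.
[H2C4H4O4] = 0.0009929 / 0.01178 L = 0.0843 M.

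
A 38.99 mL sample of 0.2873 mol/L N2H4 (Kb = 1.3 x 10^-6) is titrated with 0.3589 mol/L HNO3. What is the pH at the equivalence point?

n(N2H4) = 0.2873 x 0.03899 = 0.01120 mol; V(HNO3) at equivalence = 0.01120/0.3589 = 0.03121 L.
At equivalence the base is fully converted to N2H5+; total volume = 0.07020 L, so [N2H5+] = 0.01120/0.07020 = 0.1596 M.
Ka(N2H5+) = Kw/Kb = 1.0e-14 / 1.3 x 10^-6 = 7.69e-9.
[H^+] = sqrt(Ka x [N2H5+]) = sqrt(7.69e-9 x 0.1596) = 3.50e-5 M.
pH = -log(3.50e-5) = 4.46.

4.46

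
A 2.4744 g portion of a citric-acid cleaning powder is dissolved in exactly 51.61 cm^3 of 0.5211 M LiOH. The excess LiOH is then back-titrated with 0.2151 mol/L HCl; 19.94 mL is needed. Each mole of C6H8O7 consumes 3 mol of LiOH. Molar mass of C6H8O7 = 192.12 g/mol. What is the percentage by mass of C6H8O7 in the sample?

58.5%

Total n(LiOH) added = 0.5211 x 0.05161 = 0.02689 mol.
n(HCl) used = 0.2151 x 0.01994 = 0.004289 mol, which equals the excess n(LiOH).
So n(LiOH) consumed by the sample = 0.02689 - 0.004289 = 0.02260 mol.
n(C6H8O7) = 0.02260 / 3 = 0.007535 mol.
mass C6H8O7 = 0.007535 x 192.12 = 1.448 g, so %C6H8O7 = 1.448/2.4744 x 100 = 58.5%.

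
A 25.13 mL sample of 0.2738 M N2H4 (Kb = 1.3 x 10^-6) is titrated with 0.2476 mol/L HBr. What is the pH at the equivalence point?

4.50

n(N2H4) = 0.2738 x 0.02513 = 0.006881 mol; V(HBr) at equivalence = 0.006881/0.2476 = 0.02779 L.
At equivalence the base is fully converted to N2H5+; total volume = 0.05292 L, so [N2H5+] = 0.006881/0.05292 = 0.1300 M.
Ka(N2H5+) = Kw/Kb = 1.0e-14 / 1.3 x 10^-6 = 7.69e-9.
[H^+] = sqrt(Ka x [N2H5+]) = sqrt(7.69e-9 x 0.1300) = 3.16e-5 M.
pH = -log(3.16e-5) = 4.50.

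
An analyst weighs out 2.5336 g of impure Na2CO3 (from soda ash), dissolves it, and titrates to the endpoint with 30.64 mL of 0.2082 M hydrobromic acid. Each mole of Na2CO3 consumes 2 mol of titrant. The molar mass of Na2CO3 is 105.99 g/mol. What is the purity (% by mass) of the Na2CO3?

13.3%

n(HBr) = 0.2082 x 0.03064 = 0.006379 mol.
n(Na2CO3) = 0.006379 / 2 = 0.003190 mol.
mass of Na2CO3 = 0.003190 x 105.99 = 0.3381 g.
% purity = 0.3381 / 2.5336 x 100 = 13.3%.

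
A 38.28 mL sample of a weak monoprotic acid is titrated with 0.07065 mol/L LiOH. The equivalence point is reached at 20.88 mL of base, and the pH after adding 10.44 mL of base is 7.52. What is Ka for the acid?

10.44 mL is half of the equivalence volume, so this is the half-equivalence point where [HA] = [A^-].
At half-equivalence pH = pKa, so pKa = 7.52.
Ka = 10^(-7.52) = 3.0 x 10^-8.

3.0 x 10^-8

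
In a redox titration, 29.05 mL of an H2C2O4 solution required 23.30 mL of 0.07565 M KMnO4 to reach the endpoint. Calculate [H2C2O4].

0.152 M

n(KMnO4) = 0.07565 x 0.02330 = 0.001763 mol.
From the balanced equation, 2 mol KMnO4 reacts with 5 mol H2C2O4, so n(H2C2O4) = 0.001763 x 5/2 = 0.004407 mol.
[H2C2O4] = 0.004407 / 0.02905 L = 0.152 M.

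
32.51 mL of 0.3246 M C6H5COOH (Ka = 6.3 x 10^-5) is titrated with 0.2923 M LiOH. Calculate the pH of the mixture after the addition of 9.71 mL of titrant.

3.77

Initial n(C6H5COOH) = 0.3246 x 0.03251 = 0.01055 mol.
n(LiOH) added = 0.2923 x 0.009710 = 0.002838 mol, converting that many moles of C6H5COOH to C6H5COO-.
Remaining n(C6H5COOH) = 0.007715 mol; n(C6H5COO-) = 0.002838 mol.
By Henderson-Hasselbalch, pH = pKa + log([A^-]/[HA]) = 4.20 + log(0.002838/0.007715) = 4.20 + (-0.43) = 3.77.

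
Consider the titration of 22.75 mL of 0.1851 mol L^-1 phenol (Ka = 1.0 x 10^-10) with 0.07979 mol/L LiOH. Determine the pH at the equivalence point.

n(C6H5OH) = 0.1851 x 0.02275 = 0.004211 mol; V(LiOH) at equivalence = 0.004211/0.07979 = 0.05278 L.
At equivalence all the acid is converted to C6H5O-; total volume = 0.02275 + 0.05278 = 0.07553 L, so [C6H5O-] = 0.004211/0.07553 = 0.05576 M.
Kb = Kw/Ka = 1.0e-14 / 1.0 x 10^-10 = 0.000100.
[OH^-] = sqrt(Kb x [C6H5O-]) = sqrt(0.000100 x 0.05576) = 0.00236 M.
pOH = 2.63, so pH = 14.00 - 2.63 = 11.37.

11.37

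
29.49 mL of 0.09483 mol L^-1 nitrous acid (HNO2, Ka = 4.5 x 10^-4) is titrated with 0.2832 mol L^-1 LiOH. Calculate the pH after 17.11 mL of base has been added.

n(acid) = 0.09483 x 0.02949 = 0.002797 mol; n(LiOH) added = 0.2832 x 0.01711 = 0.004846 mol.
Base is in excess by 0.004846 - 0.002797 = 0.002049 mol in a total volume of 0.04660 L.
[OH^-] = 0.002049/0.04660 = 0.04397 M, so pOH = 1.36 and pH = 14.00 - 1.36 = 12.64.

12.64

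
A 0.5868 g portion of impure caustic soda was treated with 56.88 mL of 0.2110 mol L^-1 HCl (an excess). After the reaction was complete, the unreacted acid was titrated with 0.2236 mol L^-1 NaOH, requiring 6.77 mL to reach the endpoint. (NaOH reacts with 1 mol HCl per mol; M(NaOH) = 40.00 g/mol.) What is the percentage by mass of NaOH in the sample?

71.5%

Total n(HCl) added = 0.2110 x 0.05688 = 0.01200 mol.
n(NaOH) used = 0.2236 x 0.006770 = 0.001514 mol, which equals the excess n(HCl).
So n(HCl) consumed by the sample = 0.01200 - 0.001514 = 0.01049 mol.
n(NaOH) = 0.01049 / 1 = 0.01049 mol.
mass NaOH = 0.01049 x 40.00 = 0.4195 g, so %NaOH = 0.4195/0.5868 x 100 = 71.5%.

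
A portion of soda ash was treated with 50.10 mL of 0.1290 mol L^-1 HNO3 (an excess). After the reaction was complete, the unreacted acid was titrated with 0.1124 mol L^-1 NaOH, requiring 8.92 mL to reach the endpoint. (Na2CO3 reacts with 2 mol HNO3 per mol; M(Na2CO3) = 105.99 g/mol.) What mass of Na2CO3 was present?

0.289 g

Total n(HNO3) added = 0.1290 x 0.05010 = 0.006463 mol.
n(NaOH) used = 0.1124 x 0.008920 = 0.001003 mol, which equals the excess n(HNO3).
So n(HNO3) consumed by the sample = 0.006463 - 0.001003 = 0.005460 mol.
n(Na2CO3) = 0.005460 / 2 = 0.002730 mol.
mass = 0.002730 mol x 105.99 g/mol = 0.289 g.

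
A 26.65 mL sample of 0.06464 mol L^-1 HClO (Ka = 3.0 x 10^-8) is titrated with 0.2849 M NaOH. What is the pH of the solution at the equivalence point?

10.12

n(HClO) = 0.06464 x 0.02665 = 0.001723 mol; V(NaOH) at equivalence = 0.001723/0.2849 = 0.006047 L.
At equivalence all the acid is converted to ClO-; total volume = 0.02665 + 0.006047 = 0.03270 L, so [ClO-] = 0.001723/0.03270 = 0.05269 M.
Kb = Kw/Ka = 1.0e-14 / 3.0 x 10^-8 = 3.33e-7.
[OH^-] = sqrt(Kb x [ClO-]) = sqrt(3.33e-7 x 0.05269) = 0.000133 M.
pOH = 3.88, so pH = 14.00 - 3.88 = 10.12.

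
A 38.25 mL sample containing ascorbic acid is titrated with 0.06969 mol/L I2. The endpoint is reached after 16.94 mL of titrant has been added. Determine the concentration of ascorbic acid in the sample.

0.0309 M

n(I2) = 0.06969 x 0.01694 = 0.001181 mol.
From the balanced equation, 1 mol I2 reacts with 1 mol ascorbic acid, so n(ascorbic acid) = 0.001181 x 1/1 = 0.001181 mol.
[ascorbic acid] = 0.001181 / 0.03825 L = 0.0309 M.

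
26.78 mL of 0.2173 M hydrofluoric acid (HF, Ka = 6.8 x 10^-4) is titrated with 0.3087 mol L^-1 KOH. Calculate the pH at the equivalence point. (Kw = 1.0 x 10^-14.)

n(HF) = 0.2173 x 0.02678 = 0.005819 mol; V(KOH) at equivalence = 0.005819/0.3087 = 0.01885 L.
At equivalence all the acid is converted to F-; total volume = 0.02678 + 0.01885 = 0.04563 L, so [F-] = 0.005819/0.04563 = 0.1275 M.
Kb = Kw/Ka = 1.0e-14 / 6.8 x 10^-4 = 1.47e-11.
[OH^-] = sqrt(Kb x [F-]) = sqrt(1.47e-11 x 0.1275) = 1.37e-6 M.
pOH = 5.86, so pH = 14.00 - 5.86 = 8.14.

8.14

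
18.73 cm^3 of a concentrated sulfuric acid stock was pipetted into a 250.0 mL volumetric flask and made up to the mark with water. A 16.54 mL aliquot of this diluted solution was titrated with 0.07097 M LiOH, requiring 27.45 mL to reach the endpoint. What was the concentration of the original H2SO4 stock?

n(LiOH) = 0.07097 x 0.02745 = 0.001948 mol.
n(H2SO4) in the aliquot = 0.001948 x 1/2 = 0.0009741 mol.
[diluted H2SO4] = 0.0009741 / 0.01654 = 0.05889 M.
Dilution factor = 250.0/18.73 = 13.35, so [stock] = 0.05889 x 13.35 = 0.786 M.

0.786 M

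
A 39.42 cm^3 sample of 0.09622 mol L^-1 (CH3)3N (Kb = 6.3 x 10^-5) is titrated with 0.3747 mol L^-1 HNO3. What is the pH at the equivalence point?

5.46

n((CH3)3N) = 0.09622 x 0.03942 = 0.003793 mol; V(HNO3) at equivalence = 0.003793/0.3747 = 0.01012 L.
At equivalence the base is fully converted to (CH3)3NH+; total volume = 0.04954 L, so [(CH3)3NH+] = 0.003793/0.04954 = 0.07656 M.
Ka((CH3)3NH+) = Kw/Kb = 1.0e-14 / 6.3 x 10^-5 = 1.59e-10.
[H^+] = sqrt(Ka x [(CH3)3NH+]) = sqrt(1.59e-10 x 0.07656) = 3.49e-6 M.
pH = -log(3.49e-6) = 5.46.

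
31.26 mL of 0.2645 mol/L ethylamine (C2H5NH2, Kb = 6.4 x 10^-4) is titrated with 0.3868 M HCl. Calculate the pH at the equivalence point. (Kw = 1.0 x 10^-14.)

n(C2H5NH2) = 0.2645 x 0.03126 = 0.008268 mol; V(HCl) at equivalence = 0.008268/0.3868 = 0.02138 L.
At equivalence the base is fully converted to C2H5NH3+; total volume = 0.05264 L, so [C2H5NH3+] = 0.008268/0.05264 = 0.1571 M.
Ka(C2H5NH3+) = Kw/Kb = 1.0e-14 / 6.4 x 10^-4 = 1.56e-11.
[H^+] = sqrt(Ka x [C2H5NH3+]) = sqrt(1.56e-11 x 0.1571) = 1.57e-6 M.
pH = -log(1.57e-6) = 5.81.

5.81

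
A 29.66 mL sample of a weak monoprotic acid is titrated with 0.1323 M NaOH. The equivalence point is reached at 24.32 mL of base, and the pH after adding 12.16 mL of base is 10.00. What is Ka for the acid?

12.16 mL is half of the equivalence volume, so this is the half-equivalence point where [HA] = [A^-].
At half-equivalence pH = pKa, so pKa = 10.00.
Ka = 10^(-10.00) = 1.0 x 10^-10.

1.0 x 10^-10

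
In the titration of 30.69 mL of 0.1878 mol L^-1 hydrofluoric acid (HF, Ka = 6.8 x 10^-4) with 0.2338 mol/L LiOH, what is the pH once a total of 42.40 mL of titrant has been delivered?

n(acid) = 0.1878 x 0.03069 = 0.005764 mol; n(LiOH) added = 0.2338 x 0.04240 = 0.009913 mol.
Base is in excess by 0.009913 - 0.005764 = 0.004150 mol in a total volume of 0.07309 L.
[OH^-] = 0.004150/0.07309 = 0.05677 M, so pOH = 1.25 and pH = 14.00 - 1.25 = 12.75.

12.75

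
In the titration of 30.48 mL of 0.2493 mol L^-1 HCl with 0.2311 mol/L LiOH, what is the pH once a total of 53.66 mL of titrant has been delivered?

n(acid) = 0.2493 x 0.03048 = 0.007599 mol; n(LiOH) added = 0.2311 x 0.05366 = 0.01240 mol.
Base is in excess by 0.01240 - 0.007599 = 0.004802 mol in a total volume of 0.08414 L.
[OH^-] = 0.004802/0.08414 = 0.05707 M, so pOH = 1.24 and pH = 14.00 - 1.24 = 12.76.

12.76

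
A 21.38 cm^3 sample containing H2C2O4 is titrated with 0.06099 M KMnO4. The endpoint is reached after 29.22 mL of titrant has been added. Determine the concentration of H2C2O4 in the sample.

n(KMnO4) = 0.06099 x 0.02922 = 0.001782 mol.
From the balanced equation, 2 mol KMnO4 reacts with 5 mol H2C2O4, so n(H2C2O4) = 0.001782 x 5/2 = 0.004455 mol.
[H2C2O4] = 0.004455 / 0.02138 L = 0.208 M.

0.208 M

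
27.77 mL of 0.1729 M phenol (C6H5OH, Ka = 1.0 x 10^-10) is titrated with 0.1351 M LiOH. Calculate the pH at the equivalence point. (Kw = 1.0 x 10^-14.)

n(C6H5OH) = 0.1729 x 0.02777 = 0.004801 mol; V(LiOH) at equivalence = 0.004801/0.1351 = 0.03554 L.
At equivalence all the acid is converted to C6H5O-; total volume = 0.02777 + 0.03554 = 0.06331 L, so [C6H5O-] = 0.004801/0.06331 = 0.07584 M.
Kb = Kw/Ka = 1.0e-14 / 1.0 x 10^-10 = 0.000100.
[OH^-] = sqrt(Kb x [C6H5O-]) = sqrt(0.000100 x 0.07584) = 0.00275 M.
pOH = 2.56, so pH = 14.00 - 2.56 = 11.44.

11.44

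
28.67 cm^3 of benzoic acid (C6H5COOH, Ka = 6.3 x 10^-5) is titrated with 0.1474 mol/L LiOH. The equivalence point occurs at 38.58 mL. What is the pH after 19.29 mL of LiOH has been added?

4.20

19.29 mL is exactly half the equivalence volume (38.58/2), i.e. the half-equivalence point.
There, n(HA) = n(A^-), so pH = pKa = -log(6.3 x 10^-5) = 4.20.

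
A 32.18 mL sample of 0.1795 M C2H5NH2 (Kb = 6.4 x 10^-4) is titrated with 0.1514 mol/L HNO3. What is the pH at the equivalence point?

5.95

n(C2H5NH2) = 0.1795 x 0.03218 = 0.005776 mol; V(HNO3) at equivalence = 0.005776/0.1514 = 0.03815 L.
At equivalence the base is fully converted to C2H5NH3+; total volume = 0.07033 L, so [C2H5NH3+] = 0.005776/0.07033 = 0.08213 M.
Ka(C2H5NH3+) = Kw/Kb = 1.0e-14 / 6.4 x 10^-4 = 1.56e-11.
[H^+] = sqrt(Ka x [C2H5NH3+]) = sqrt(1.56e-11 x 0.08213) = 1.13e-6 M.
pH = -log(1.13e-6) = 5.95.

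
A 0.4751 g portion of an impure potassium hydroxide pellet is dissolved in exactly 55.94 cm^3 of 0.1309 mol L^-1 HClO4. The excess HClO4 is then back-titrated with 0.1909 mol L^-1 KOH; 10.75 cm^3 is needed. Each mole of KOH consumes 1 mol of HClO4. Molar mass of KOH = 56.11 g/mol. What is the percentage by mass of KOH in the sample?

Total n(HClO4) added = 0.1309 x 0.05594 = 0.007323 mol.
n(KOH) used = 0.1909 x 0.01075 = 0.002052 mol, which equals the excess n(HClO4).
So n(HClO4) consumed by the sample = 0.007323 - 0.002052 = 0.005270 mol.
n(KOH) = 0.005270 / 1 = 0.005270 mol.
mass KOH = 0.005270 x 56.11 = 0.2957 g, so %KOH = 0.2957/0.4751 x 100 = 62.2%.

62.2%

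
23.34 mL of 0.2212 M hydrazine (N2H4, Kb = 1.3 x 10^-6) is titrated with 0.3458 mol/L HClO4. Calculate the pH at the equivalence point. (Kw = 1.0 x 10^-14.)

4.49

n(N2H4) = 0.2212 x 0.02334 = 0.005163 mol; V(HClO4) at equivalence = 0.005163/0.3458 = 0.01493 L.
At equivalence the base is fully converted to N2H5+; total volume = 0.03827 L, so [N2H5+] = 0.005163/0.03827 = 0.1349 M.
Ka(N2H5+) = Kw/Kb = 1.0e-14 / 1.3 x 10^-6 = 7.69e-9.
[H^+] = sqrt(Ka x [N2H5+]) = sqrt(7.69e-9 x 0.1349) = 3.22e-5 M.
pH = -log(3.22e-5) = 4.49.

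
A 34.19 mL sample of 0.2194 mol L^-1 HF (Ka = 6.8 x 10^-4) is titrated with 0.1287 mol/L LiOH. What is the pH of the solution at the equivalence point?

8.04

n(HF) = 0.2194 x 0.03419 = 0.007501 mol; V(LiOH) at equivalence = 0.007501/0.1287 = 0.05829 L.
At equivalence all the acid is converted to F-; total volume = 0.03419 + 0.05829 = 0.09248 L, so [F-] = 0.007501/0.09248 = 0.08112 M.
Kb = Kw/Ka = 1.0e-14 / 6.8 x 10^-4 = 1.47e-11.
[OH^-] = sqrt(Kb x [F-]) = sqrt(1.47e-11 x 0.08112) = 1.09e-6 M.
pOH = 5.96, so pH = 14.00 - 5.96 = 8.04.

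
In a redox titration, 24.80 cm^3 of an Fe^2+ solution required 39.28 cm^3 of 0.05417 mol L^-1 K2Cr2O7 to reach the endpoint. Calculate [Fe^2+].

n(K2Cr2O7) = 0.05417 x 0.03928 = 0.002128 mol.
From the balanced equation, 1 mol K2Cr2O7 reacts with 6 mol Fe^2+, so n(Fe^2+) = 0.002128 x 6/1 = 0.01277 mol.
[Fe^2+] = 0.01277 / 0.02480 L = 0.515 M.

0.515 M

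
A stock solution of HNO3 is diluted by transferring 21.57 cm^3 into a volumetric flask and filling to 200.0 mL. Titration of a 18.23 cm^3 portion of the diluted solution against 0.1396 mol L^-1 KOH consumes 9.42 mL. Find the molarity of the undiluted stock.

0.669 M

n(KOH) = 0.1396 x 0.009420 = 0.001315 mol.
n(HNO3) in the aliquot = 0.001315 mol.
[diluted HNO3] = 0.001315 / 0.01823 = 0.07214 M.
Dilution factor = 200.0/21.57 = 9.272, so [stock] = 0.07214 x 9.272 = 0.669 M.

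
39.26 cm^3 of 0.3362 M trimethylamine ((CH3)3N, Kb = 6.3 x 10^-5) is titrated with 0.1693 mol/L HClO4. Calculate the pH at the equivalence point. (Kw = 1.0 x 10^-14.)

5.37

n((CH3)3N) = 0.3362 x 0.03926 = 0.01320 mol; V(HClO4) at equivalence = 0.01320/0.1693 = 0.07796 L.
At equivalence the base is fully converted to (CH3)3NH+; total volume = 0.1172 L, so [(CH3)3NH+] = 0.01320/0.1172 = 0.1126 M.
Ka((CH3)3NH+) = Kw/Kb = 1.0e-14 / 6.3 x 10^-5 = 1.59e-10.
[H^+] = sqrt(Ka x [(CH3)3NH+]) = sqrt(1.59e-10 x 0.1126) = 4.23e-6 M.
pH = -log(4.23e-6) = 5.37.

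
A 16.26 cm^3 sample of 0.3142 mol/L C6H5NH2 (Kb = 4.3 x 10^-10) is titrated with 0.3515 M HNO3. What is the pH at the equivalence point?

n(C6H5NH2) = 0.3142 x 0.01626 = 0.005109 mol; V(HNO3) at equivalence = 0.005109/0.3515 = 0.01453 L.
At equivalence the base is fully converted to C6H5NH3+; total volume = 0.03079 L, so [C6H5NH3+] = 0.005109/0.03079 = 0.1659 M.
Ka(C6H5NH3+) = Kw/Kb = 1.0e-14 / 4.3 x 10^-10 = 2.33e-5.
[H^+] = sqrt(Ka x [C6H5NH3+]) = sqrt(2.33e-5 x 0.1659) = 0.00196 M.
pH = -log(0.00196) = 2.71.

2.71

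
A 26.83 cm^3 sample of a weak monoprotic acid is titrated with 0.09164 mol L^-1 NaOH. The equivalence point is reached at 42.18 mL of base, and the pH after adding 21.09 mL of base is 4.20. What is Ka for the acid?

6.3 x 10^-5

21.09 mL is half of the equivalence volume, so this is the half-equivalence point where [HA] = [A^-].
At half-equivalence pH = pKa, so pKa = 4.20.
Ka = 10^(-4.20) = 6.3 x 10^-5.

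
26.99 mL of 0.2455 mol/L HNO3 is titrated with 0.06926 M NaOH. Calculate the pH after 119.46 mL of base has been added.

n(acid) = 0.2455 x 0.02699 = 0.006626 mol; n(NaOH) added = 0.06926 x 0.1195 = 0.008274 mol.
Base is in excess by 0.008274 - 0.006626 = 0.001648 mol in a total volume of 0.1464 L.
[OH^-] = 0.001648/0.1464 = 0.01125 M, so pOH = 1.95 and pH = 14.00 - 1.95 = 12.05.

12.05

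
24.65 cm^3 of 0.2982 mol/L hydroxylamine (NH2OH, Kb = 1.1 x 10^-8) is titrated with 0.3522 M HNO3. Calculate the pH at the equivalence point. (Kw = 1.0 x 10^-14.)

3.42

n(NH2OH) = 0.2982 x 0.02465 = 0.007351 mol; V(HNO3) at equivalence = 0.007351/0.3522 = 0.02087 L.
At equivalence the base is fully converted to NH3OH+; total volume = 0.04552 L, so [NH3OH+] = 0.007351/0.04552 = 0.1615 M.
Ka(NH3OH+) = Kw/Kb = 1.0e-14 / 1.1 x 10^-8 = 9.09e-7.
[H^+] = sqrt(Ka x [NH3OH+]) = sqrt(9.09e-7 x 0.1615) = 0.000383 M.
pH = -log(0.000383) = 3.42.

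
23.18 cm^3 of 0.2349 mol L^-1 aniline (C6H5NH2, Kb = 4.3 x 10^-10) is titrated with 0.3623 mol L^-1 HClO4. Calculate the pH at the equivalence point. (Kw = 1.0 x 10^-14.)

2.74

n(C6H5NH2) = 0.2349 x 0.02318 = 0.005445 mol; V(HClO4) at equivalence = 0.005445/0.3623 = 0.01503 L.
At equivalence the base is fully converted to C6H5NH3+; total volume = 0.03821 L, so [C6H5NH3+] = 0.005445/0.03821 = 0.1425 M.
Ka(C6H5NH3+) = Kw/Kb = 1.0e-14 / 4.3 x 10^-10 = 2.33e-5.
[H^+] = sqrt(Ka x [C6H5NH3+]) = sqrt(2.33e-5 x 0.1425) = 0.00182 M.
pH = -log(0.00182) = 2.74.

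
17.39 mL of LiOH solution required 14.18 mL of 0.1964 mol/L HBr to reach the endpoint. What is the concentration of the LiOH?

0.160 M

n(HBr) delivered = 0.1964 x 0.01418 = 0.002785 mol.
For a 1:1 reaction, n(LiOH) = 0.002785 mol.
[LiOH] = 0.002785 mol / 0.01739 L = 0.160 M.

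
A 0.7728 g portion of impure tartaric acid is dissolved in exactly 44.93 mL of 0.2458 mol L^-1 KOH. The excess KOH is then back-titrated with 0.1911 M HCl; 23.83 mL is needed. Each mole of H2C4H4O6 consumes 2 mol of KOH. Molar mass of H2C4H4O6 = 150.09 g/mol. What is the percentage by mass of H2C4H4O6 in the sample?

Total n(KOH) added = 0.2458 x 0.04493 = 0.01104 mol.
n(HCl) used = 0.1911 x 0.02383 = 0.004554 mol, which equals the excess n(KOH).
So n(KOH) consumed by the sample = 0.01104 - 0.004554 = 0.006490 mol.
n(H2C4H4O6) = 0.006490 / 2 = 0.003245 mol.
mass H2C4H4O6 = 0.003245 x 150.09 = 0.4870 g, so %H2C4H4O6 = 0.4870/0.7728 x 100 = 63.0%.

63.0%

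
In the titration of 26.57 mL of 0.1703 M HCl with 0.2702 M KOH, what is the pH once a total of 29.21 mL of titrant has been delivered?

n(acid) = 0.1703 x 0.02657 = 0.004525 mol; n(KOH) added = 0.2702 x 0.02921 = 0.007893 mol.
Base is in excess by 0.007893 - 0.004525 = 0.003368 mol in a total volume of 0.05578 L.
[OH^-] = 0.003368/0.05578 = 0.06037 M, so pOH = 1.22 and pH = 14.00 - 1.22 = 12.78.

12.78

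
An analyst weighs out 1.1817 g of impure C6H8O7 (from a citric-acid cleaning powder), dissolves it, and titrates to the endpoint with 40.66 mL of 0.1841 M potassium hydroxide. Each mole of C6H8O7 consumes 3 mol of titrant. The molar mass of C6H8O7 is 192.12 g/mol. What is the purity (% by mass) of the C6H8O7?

40.6%

n(KOH) = 0.1841 x 0.04066 = 0.007486 mol.
n(C6H8O7) = 0.007486 / 3 = 0.002495 mol.
mass of C6H8O7 = 0.002495 x 192.12 = 0.4794 g.
% purity = 0.4794 / 1.1817 x 100 = 40.6%.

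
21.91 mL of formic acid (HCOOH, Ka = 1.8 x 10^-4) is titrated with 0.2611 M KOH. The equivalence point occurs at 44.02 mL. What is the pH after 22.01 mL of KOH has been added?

3.74

22.01 mL is exactly half the equivalence volume (44.02/2), i.e. the half-equivalence point.
There, n(HA) = n(A^-), so pH = pKa = -log(1.8 x 10^-4) = 3.74.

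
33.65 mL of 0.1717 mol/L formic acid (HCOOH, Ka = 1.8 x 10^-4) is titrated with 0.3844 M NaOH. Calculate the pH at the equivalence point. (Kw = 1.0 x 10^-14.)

8.41

n(HCOOH) = 0.1717 x 0.03365 = 0.005778 mol; V(NaOH) at equivalence = 0.005778/0.3844 = 0.01503 L.
At equivalence all the acid is converted to HCOO-; total volume = 0.03365 + 0.01503 = 0.04868 L, so [HCOO-] = 0.005778/0.04868 = 0.1187 M.
Kb = Kw/Ka = 1.0e-14 / 1.8 x 10^-4 = 5.56e-11.
[OH^-] = sqrt(Kb x [HCOO-]) = sqrt(5.56e-11 x 0.1187) = 2.57e-6 M.
pOH = 5.59, so pH = 14.00 - 5.59 = 8.41.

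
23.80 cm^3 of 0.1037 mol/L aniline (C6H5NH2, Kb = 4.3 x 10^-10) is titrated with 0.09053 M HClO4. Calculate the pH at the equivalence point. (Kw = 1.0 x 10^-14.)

n(C6H5NH2) = 0.1037 x 0.02380 = 0.002468 mol; V(HClO4) at equivalence = 0.002468/0.09053 = 0.02726 L.
At equivalence the base is fully converted to C6H5NH3+; total volume = 0.05106 L, so [C6H5NH3+] = 0.002468/0.05106 = 0.04833 M.
Ka(C6H5NH3+) = Kw/Kb = 1.0e-14 / 4.3 x 10^-10 = 2.33e-5.
[H^+] = sqrt(Ka x [C6H5NH3+]) = sqrt(2.33e-5 x 0.04833) = 0.00106 M.
pH = -log(0.00106) = 2.97.

2.97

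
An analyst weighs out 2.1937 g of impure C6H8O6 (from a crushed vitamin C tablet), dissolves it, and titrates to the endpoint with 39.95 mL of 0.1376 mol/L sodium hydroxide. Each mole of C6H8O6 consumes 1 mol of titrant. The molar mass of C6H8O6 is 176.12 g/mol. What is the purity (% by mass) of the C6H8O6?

44.1%

n(NaOH) = 0.1376 x 0.03995 = 0.005497 mol.
n(C6H8O6) = 0.005497 / 1 = 0.005497 mol.
mass of C6H8O6 = 0.005497 x 176.12 = 0.9682 g.
% purity = 0.9682 / 2.1937 x 100 = 44.1%.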